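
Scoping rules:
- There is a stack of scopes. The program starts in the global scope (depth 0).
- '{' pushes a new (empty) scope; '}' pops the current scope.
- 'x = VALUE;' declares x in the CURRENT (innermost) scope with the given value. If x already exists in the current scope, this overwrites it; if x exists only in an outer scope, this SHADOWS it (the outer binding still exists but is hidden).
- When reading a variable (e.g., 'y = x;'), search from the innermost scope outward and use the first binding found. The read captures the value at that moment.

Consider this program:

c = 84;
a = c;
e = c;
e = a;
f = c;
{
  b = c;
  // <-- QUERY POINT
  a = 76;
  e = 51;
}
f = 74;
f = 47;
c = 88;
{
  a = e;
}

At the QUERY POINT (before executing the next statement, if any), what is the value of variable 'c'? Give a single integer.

Answer: 84

Derivation:
Step 1: declare c=84 at depth 0
Step 2: declare a=(read c)=84 at depth 0
Step 3: declare e=(read c)=84 at depth 0
Step 4: declare e=(read a)=84 at depth 0
Step 5: declare f=(read c)=84 at depth 0
Step 6: enter scope (depth=1)
Step 7: declare b=(read c)=84 at depth 1
Visible at query point: a=84 b=84 c=84 e=84 f=84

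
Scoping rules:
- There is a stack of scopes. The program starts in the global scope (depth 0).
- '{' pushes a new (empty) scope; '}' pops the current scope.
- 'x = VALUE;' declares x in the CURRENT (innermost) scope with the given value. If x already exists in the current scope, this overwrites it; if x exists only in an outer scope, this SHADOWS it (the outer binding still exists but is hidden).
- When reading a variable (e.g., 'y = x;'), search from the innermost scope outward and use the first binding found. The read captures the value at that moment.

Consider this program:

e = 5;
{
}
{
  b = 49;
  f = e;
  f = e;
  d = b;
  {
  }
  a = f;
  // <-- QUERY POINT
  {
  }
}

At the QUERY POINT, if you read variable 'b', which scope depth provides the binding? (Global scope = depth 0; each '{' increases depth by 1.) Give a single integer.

Step 1: declare e=5 at depth 0
Step 2: enter scope (depth=1)
Step 3: exit scope (depth=0)
Step 4: enter scope (depth=1)
Step 5: declare b=49 at depth 1
Step 6: declare f=(read e)=5 at depth 1
Step 7: declare f=(read e)=5 at depth 1
Step 8: declare d=(read b)=49 at depth 1
Step 9: enter scope (depth=2)
Step 10: exit scope (depth=1)
Step 11: declare a=(read f)=5 at depth 1
Visible at query point: a=5 b=49 d=49 e=5 f=5

Answer: 1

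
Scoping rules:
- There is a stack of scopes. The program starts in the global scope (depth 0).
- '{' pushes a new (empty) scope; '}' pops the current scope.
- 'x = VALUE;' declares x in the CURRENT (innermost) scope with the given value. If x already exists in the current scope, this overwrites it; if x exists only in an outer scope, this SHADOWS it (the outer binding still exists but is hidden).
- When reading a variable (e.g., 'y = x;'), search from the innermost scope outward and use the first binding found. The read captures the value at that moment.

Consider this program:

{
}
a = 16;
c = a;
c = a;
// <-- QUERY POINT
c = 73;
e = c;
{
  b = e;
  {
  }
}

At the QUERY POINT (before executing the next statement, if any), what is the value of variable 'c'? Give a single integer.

Step 1: enter scope (depth=1)
Step 2: exit scope (depth=0)
Step 3: declare a=16 at depth 0
Step 4: declare c=(read a)=16 at depth 0
Step 5: declare c=(read a)=16 at depth 0
Visible at query point: a=16 c=16

Answer: 16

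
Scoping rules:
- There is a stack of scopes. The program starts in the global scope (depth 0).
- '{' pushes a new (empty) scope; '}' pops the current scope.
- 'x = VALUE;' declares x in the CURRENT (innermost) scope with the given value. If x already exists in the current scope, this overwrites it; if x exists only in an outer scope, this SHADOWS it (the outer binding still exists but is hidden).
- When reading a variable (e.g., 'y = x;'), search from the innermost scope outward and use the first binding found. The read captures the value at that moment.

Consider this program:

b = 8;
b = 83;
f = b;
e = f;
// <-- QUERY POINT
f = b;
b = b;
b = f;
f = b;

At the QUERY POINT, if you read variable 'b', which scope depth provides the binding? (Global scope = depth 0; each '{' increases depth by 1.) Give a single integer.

Answer: 0

Derivation:
Step 1: declare b=8 at depth 0
Step 2: declare b=83 at depth 0
Step 3: declare f=(read b)=83 at depth 0
Step 4: declare e=(read f)=83 at depth 0
Visible at query point: b=83 e=83 f=83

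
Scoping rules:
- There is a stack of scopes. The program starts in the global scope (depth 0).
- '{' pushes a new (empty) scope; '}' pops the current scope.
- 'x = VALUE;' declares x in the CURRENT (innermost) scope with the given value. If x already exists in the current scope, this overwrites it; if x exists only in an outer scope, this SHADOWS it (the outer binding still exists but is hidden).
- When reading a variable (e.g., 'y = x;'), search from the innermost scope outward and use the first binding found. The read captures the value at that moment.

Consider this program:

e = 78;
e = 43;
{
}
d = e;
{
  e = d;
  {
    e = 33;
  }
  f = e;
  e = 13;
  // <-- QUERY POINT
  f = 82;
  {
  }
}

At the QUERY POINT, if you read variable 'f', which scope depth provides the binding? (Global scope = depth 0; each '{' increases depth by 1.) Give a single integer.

Answer: 1

Derivation:
Step 1: declare e=78 at depth 0
Step 2: declare e=43 at depth 0
Step 3: enter scope (depth=1)
Step 4: exit scope (depth=0)
Step 5: declare d=(read e)=43 at depth 0
Step 6: enter scope (depth=1)
Step 7: declare e=(read d)=43 at depth 1
Step 8: enter scope (depth=2)
Step 9: declare e=33 at depth 2
Step 10: exit scope (depth=1)
Step 11: declare f=(read e)=43 at depth 1
Step 12: declare e=13 at depth 1
Visible at query point: d=43 e=13 f=43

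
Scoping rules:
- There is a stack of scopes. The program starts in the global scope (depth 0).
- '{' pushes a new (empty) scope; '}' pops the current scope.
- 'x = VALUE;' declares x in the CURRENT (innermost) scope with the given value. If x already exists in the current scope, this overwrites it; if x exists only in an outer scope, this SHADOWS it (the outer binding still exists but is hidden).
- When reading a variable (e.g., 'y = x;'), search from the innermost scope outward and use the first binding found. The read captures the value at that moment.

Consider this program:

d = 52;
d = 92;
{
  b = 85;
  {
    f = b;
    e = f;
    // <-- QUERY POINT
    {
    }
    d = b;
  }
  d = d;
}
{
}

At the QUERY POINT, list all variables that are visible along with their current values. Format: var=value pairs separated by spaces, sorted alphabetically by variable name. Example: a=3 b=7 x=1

Answer: b=85 d=92 e=85 f=85

Derivation:
Step 1: declare d=52 at depth 0
Step 2: declare d=92 at depth 0
Step 3: enter scope (depth=1)
Step 4: declare b=85 at depth 1
Step 5: enter scope (depth=2)
Step 6: declare f=(read b)=85 at depth 2
Step 7: declare e=(read f)=85 at depth 2
Visible at query point: b=85 d=92 e=85 f=85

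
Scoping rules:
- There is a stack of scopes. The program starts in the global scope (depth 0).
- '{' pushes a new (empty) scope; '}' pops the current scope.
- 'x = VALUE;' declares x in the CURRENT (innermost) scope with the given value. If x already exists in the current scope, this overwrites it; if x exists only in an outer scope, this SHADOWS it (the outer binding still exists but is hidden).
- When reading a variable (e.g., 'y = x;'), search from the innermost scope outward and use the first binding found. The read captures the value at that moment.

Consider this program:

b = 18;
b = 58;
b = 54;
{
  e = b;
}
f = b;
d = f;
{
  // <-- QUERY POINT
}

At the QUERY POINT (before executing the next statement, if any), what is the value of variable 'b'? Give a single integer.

Answer: 54

Derivation:
Step 1: declare b=18 at depth 0
Step 2: declare b=58 at depth 0
Step 3: declare b=54 at depth 0
Step 4: enter scope (depth=1)
Step 5: declare e=(read b)=54 at depth 1
Step 6: exit scope (depth=0)
Step 7: declare f=(read b)=54 at depth 0
Step 8: declare d=(read f)=54 at depth 0
Step 9: enter scope (depth=1)
Visible at query point: b=54 d=54 f=54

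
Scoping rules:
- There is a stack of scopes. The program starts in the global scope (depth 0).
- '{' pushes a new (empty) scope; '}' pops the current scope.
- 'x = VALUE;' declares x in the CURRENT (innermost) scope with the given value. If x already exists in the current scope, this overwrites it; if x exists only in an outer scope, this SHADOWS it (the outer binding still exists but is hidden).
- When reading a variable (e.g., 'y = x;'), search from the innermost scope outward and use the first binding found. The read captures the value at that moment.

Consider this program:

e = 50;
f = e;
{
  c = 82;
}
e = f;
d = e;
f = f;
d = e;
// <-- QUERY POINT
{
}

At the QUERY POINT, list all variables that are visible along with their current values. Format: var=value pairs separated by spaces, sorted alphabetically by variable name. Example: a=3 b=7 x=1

Answer: d=50 e=50 f=50

Derivation:
Step 1: declare e=50 at depth 0
Step 2: declare f=(read e)=50 at depth 0
Step 3: enter scope (depth=1)
Step 4: declare c=82 at depth 1
Step 5: exit scope (depth=0)
Step 6: declare e=(read f)=50 at depth 0
Step 7: declare d=(read e)=50 at depth 0
Step 8: declare f=(read f)=50 at depth 0
Step 9: declare d=(read e)=50 at depth 0
Visible at query point: d=50 e=50 f=50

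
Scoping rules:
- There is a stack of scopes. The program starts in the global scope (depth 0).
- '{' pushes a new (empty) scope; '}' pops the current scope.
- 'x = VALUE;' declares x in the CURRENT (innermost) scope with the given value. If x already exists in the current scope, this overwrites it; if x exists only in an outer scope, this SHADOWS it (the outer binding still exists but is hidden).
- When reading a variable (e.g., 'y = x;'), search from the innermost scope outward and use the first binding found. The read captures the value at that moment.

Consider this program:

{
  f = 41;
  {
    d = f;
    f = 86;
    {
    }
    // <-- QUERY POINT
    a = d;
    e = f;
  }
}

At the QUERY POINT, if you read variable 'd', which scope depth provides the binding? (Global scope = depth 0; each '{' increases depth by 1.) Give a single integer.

Step 1: enter scope (depth=1)
Step 2: declare f=41 at depth 1
Step 3: enter scope (depth=2)
Step 4: declare d=(read f)=41 at depth 2
Step 5: declare f=86 at depth 2
Step 6: enter scope (depth=3)
Step 7: exit scope (depth=2)
Visible at query point: d=41 f=86

Answer: 2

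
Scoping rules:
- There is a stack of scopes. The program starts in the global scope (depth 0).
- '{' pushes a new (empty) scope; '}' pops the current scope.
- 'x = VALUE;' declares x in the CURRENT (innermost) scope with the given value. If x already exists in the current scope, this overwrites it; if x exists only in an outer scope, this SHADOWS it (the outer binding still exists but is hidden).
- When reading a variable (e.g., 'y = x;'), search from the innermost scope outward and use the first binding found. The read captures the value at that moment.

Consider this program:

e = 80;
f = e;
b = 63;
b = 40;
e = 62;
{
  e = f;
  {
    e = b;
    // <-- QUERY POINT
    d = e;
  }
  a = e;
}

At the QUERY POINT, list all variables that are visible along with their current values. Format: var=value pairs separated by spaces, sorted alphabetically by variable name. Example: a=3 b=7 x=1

Step 1: declare e=80 at depth 0
Step 2: declare f=(read e)=80 at depth 0
Step 3: declare b=63 at depth 0
Step 4: declare b=40 at depth 0
Step 5: declare e=62 at depth 0
Step 6: enter scope (depth=1)
Step 7: declare e=(read f)=80 at depth 1
Step 8: enter scope (depth=2)
Step 9: declare e=(read b)=40 at depth 2
Visible at query point: b=40 e=40 f=80

Answer: b=40 e=40 f=80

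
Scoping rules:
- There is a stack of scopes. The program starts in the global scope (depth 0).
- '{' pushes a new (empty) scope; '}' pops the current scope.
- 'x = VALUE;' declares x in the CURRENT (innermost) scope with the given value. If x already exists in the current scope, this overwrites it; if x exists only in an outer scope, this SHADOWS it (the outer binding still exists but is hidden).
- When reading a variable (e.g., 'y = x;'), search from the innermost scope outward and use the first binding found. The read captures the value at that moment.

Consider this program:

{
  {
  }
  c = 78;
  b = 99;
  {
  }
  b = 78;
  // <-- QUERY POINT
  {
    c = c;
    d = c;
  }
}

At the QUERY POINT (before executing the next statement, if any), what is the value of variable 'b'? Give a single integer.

Answer: 78

Derivation:
Step 1: enter scope (depth=1)
Step 2: enter scope (depth=2)
Step 3: exit scope (depth=1)
Step 4: declare c=78 at depth 1
Step 5: declare b=99 at depth 1
Step 6: enter scope (depth=2)
Step 7: exit scope (depth=1)
Step 8: declare b=78 at depth 1
Visible at query point: b=78 c=78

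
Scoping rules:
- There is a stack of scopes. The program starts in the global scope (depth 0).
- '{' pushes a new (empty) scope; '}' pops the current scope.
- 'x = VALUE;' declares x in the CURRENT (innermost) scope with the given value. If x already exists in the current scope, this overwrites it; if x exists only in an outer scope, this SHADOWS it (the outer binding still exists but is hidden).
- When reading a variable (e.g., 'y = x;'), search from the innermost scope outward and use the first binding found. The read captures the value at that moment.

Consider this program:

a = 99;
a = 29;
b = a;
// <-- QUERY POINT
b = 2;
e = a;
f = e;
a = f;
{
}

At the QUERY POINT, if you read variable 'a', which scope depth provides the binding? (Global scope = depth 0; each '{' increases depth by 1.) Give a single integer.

Answer: 0

Derivation:
Step 1: declare a=99 at depth 0
Step 2: declare a=29 at depth 0
Step 3: declare b=(read a)=29 at depth 0
Visible at query point: a=29 b=29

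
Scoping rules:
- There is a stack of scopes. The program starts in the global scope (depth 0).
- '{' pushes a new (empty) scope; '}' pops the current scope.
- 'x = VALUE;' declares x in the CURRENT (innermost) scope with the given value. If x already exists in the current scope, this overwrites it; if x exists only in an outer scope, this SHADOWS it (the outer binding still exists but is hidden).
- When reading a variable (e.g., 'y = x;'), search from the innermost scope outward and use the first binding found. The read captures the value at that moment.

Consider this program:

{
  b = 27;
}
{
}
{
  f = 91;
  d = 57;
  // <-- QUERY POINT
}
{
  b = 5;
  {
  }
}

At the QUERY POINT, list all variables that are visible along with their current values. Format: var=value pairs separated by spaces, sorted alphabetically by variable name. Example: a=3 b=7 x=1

Answer: d=57 f=91

Derivation:
Step 1: enter scope (depth=1)
Step 2: declare b=27 at depth 1
Step 3: exit scope (depth=0)
Step 4: enter scope (depth=1)
Step 5: exit scope (depth=0)
Step 6: enter scope (depth=1)
Step 7: declare f=91 at depth 1
Step 8: declare d=57 at depth 1
Visible at query point: d=57 f=91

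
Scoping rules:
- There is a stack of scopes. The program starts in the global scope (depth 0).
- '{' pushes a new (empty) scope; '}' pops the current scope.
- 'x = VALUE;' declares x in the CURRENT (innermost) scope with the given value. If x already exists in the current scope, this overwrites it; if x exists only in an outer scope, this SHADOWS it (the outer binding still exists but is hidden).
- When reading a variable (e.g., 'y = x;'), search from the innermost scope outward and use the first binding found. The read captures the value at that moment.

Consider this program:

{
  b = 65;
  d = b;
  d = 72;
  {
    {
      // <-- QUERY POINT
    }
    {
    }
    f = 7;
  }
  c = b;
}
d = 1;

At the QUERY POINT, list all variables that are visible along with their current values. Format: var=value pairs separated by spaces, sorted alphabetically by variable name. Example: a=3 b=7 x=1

Step 1: enter scope (depth=1)
Step 2: declare b=65 at depth 1
Step 3: declare d=(read b)=65 at depth 1
Step 4: declare d=72 at depth 1
Step 5: enter scope (depth=2)
Step 6: enter scope (depth=3)
Visible at query point: b=65 d=72

Answer: b=65 d=72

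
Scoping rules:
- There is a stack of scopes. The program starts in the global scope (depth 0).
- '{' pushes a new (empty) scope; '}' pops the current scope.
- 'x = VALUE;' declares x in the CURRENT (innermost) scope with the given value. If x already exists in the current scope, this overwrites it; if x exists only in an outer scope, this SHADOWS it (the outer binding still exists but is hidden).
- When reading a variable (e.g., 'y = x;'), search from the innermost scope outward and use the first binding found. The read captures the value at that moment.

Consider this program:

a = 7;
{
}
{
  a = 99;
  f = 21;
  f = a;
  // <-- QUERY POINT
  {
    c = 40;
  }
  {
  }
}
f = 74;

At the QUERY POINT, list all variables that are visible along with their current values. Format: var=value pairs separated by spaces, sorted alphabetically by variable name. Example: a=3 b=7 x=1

Step 1: declare a=7 at depth 0
Step 2: enter scope (depth=1)
Step 3: exit scope (depth=0)
Step 4: enter scope (depth=1)
Step 5: declare a=99 at depth 1
Step 6: declare f=21 at depth 1
Step 7: declare f=(read a)=99 at depth 1
Visible at query point: a=99 f=99

Answer: a=99 f=99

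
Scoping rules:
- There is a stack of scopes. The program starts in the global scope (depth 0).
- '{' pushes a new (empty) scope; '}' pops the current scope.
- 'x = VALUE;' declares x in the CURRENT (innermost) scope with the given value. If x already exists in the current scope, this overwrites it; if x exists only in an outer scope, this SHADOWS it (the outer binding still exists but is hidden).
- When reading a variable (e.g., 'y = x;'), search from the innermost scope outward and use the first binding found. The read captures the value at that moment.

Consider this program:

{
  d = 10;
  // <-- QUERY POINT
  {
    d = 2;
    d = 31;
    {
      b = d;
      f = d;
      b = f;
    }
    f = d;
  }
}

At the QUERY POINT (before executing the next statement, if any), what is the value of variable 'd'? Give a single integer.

Step 1: enter scope (depth=1)
Step 2: declare d=10 at depth 1
Visible at query point: d=10

Answer: 10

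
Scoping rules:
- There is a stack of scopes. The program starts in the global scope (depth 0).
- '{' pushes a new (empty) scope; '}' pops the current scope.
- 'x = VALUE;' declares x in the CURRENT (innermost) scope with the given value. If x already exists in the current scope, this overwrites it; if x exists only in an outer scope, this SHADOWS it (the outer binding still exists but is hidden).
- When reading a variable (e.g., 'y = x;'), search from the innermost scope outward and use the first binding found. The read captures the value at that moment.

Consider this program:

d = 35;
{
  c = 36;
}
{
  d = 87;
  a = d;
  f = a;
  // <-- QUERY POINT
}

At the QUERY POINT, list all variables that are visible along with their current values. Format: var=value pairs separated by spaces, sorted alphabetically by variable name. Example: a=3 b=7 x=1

Step 1: declare d=35 at depth 0
Step 2: enter scope (depth=1)
Step 3: declare c=36 at depth 1
Step 4: exit scope (depth=0)
Step 5: enter scope (depth=1)
Step 6: declare d=87 at depth 1
Step 7: declare a=(read d)=87 at depth 1
Step 8: declare f=(read a)=87 at depth 1
Visible at query point: a=87 d=87 f=87

Answer: a=87 d=87 f=87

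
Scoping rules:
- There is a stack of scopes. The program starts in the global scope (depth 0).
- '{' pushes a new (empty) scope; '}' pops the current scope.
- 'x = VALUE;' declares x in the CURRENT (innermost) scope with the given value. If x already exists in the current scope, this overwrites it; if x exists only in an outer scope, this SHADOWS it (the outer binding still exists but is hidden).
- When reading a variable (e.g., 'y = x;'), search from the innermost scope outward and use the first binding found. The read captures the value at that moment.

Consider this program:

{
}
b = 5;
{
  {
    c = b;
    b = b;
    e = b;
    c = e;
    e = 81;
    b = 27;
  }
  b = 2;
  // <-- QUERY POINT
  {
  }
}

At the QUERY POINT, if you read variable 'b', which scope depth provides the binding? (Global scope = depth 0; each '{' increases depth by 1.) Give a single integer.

Step 1: enter scope (depth=1)
Step 2: exit scope (depth=0)
Step 3: declare b=5 at depth 0
Step 4: enter scope (depth=1)
Step 5: enter scope (depth=2)
Step 6: declare c=(read b)=5 at depth 2
Step 7: declare b=(read b)=5 at depth 2
Step 8: declare e=(read b)=5 at depth 2
Step 9: declare c=(read e)=5 at depth 2
Step 10: declare e=81 at depth 2
Step 11: declare b=27 at depth 2
Step 12: exit scope (depth=1)
Step 13: declare b=2 at depth 1
Visible at query point: b=2

Answer: 1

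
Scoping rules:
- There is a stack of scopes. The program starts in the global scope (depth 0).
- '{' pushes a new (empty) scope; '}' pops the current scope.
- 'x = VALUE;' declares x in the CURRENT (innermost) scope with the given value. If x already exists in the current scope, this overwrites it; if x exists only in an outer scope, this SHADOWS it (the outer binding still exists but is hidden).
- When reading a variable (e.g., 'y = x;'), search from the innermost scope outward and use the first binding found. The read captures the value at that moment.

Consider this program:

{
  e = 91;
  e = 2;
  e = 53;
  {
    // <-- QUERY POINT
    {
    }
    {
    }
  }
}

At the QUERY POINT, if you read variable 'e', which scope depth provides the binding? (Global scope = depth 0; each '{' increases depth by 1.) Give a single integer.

Answer: 1

Derivation:
Step 1: enter scope (depth=1)
Step 2: declare e=91 at depth 1
Step 3: declare e=2 at depth 1
Step 4: declare e=53 at depth 1
Step 5: enter scope (depth=2)
Visible at query point: e=53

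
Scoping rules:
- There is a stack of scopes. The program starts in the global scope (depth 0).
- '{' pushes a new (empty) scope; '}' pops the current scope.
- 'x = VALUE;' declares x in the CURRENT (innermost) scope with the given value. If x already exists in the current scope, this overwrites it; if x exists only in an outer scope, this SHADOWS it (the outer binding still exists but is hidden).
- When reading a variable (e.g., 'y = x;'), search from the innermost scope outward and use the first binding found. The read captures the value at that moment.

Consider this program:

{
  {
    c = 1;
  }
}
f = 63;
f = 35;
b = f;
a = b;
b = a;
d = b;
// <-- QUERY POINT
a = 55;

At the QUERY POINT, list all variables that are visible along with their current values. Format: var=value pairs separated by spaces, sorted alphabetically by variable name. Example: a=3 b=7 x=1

Answer: a=35 b=35 d=35 f=35

Derivation:
Step 1: enter scope (depth=1)
Step 2: enter scope (depth=2)
Step 3: declare c=1 at depth 2
Step 4: exit scope (depth=1)
Step 5: exit scope (depth=0)
Step 6: declare f=63 at depth 0
Step 7: declare f=35 at depth 0
Step 8: declare b=(read f)=35 at depth 0
Step 9: declare a=(read b)=35 at depth 0
Step 10: declare b=(read a)=35 at depth 0
Step 11: declare d=(read b)=35 at depth 0
Visible at query point: a=35 b=35 d=35 f=35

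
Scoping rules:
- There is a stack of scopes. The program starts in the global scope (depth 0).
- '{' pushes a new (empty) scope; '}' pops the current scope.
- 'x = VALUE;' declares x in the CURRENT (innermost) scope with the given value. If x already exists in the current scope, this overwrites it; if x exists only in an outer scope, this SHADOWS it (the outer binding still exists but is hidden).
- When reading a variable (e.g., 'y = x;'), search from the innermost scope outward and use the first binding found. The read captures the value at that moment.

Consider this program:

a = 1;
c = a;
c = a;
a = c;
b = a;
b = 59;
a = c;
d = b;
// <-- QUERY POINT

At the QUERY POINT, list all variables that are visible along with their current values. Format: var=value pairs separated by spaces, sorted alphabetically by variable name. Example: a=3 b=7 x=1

Answer: a=1 b=59 c=1 d=59

Derivation:
Step 1: declare a=1 at depth 0
Step 2: declare c=(read a)=1 at depth 0
Step 3: declare c=(read a)=1 at depth 0
Step 4: declare a=(read c)=1 at depth 0
Step 5: declare b=(read a)=1 at depth 0
Step 6: declare b=59 at depth 0
Step 7: declare a=(read c)=1 at depth 0
Step 8: declare d=(read b)=59 at depth 0
Visible at query point: a=1 b=59 c=1 d=59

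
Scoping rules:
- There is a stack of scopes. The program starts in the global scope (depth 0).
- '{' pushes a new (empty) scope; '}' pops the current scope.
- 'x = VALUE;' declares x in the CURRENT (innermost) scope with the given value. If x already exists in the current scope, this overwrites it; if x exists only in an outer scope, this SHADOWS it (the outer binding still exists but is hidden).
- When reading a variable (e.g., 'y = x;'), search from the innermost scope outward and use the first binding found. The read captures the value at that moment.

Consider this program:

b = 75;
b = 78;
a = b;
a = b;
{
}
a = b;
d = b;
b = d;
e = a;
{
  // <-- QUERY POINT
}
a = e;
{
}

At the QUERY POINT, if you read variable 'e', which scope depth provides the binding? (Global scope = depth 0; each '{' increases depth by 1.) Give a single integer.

Step 1: declare b=75 at depth 0
Step 2: declare b=78 at depth 0
Step 3: declare a=(read b)=78 at depth 0
Step 4: declare a=(read b)=78 at depth 0
Step 5: enter scope (depth=1)
Step 6: exit scope (depth=0)
Step 7: declare a=(read b)=78 at depth 0
Step 8: declare d=(read b)=78 at depth 0
Step 9: declare b=(read d)=78 at depth 0
Step 10: declare e=(read a)=78 at depth 0
Step 11: enter scope (depth=1)
Visible at query point: a=78 b=78 d=78 e=78

Answer: 0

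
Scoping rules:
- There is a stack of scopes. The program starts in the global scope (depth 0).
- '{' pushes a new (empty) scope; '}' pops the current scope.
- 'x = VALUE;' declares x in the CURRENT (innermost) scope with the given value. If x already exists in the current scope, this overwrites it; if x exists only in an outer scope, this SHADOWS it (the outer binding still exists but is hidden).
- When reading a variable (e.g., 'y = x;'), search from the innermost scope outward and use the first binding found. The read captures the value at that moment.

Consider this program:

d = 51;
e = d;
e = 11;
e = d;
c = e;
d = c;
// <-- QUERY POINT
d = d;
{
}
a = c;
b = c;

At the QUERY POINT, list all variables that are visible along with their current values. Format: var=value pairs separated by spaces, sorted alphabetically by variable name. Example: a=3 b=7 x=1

Answer: c=51 d=51 e=51

Derivation:
Step 1: declare d=51 at depth 0
Step 2: declare e=(read d)=51 at depth 0
Step 3: declare e=11 at depth 0
Step 4: declare e=(read d)=51 at depth 0
Step 5: declare c=(read e)=51 at depth 0
Step 6: declare d=(read c)=51 at depth 0
Visible at query point: c=51 d=51 e=51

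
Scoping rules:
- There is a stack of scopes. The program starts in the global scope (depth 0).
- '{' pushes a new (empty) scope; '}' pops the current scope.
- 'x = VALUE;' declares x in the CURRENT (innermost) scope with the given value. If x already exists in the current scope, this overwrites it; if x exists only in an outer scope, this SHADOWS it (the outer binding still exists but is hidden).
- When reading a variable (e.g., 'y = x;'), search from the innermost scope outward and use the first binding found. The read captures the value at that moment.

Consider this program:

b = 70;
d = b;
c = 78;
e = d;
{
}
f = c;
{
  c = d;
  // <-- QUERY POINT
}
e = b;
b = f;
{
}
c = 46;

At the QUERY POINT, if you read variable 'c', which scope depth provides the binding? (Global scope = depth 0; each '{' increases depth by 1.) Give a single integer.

Step 1: declare b=70 at depth 0
Step 2: declare d=(read b)=70 at depth 0
Step 3: declare c=78 at depth 0
Step 4: declare e=(read d)=70 at depth 0
Step 5: enter scope (depth=1)
Step 6: exit scope (depth=0)
Step 7: declare f=(read c)=78 at depth 0
Step 8: enter scope (depth=1)
Step 9: declare c=(read d)=70 at depth 1
Visible at query point: b=70 c=70 d=70 e=70 f=78

Answer: 1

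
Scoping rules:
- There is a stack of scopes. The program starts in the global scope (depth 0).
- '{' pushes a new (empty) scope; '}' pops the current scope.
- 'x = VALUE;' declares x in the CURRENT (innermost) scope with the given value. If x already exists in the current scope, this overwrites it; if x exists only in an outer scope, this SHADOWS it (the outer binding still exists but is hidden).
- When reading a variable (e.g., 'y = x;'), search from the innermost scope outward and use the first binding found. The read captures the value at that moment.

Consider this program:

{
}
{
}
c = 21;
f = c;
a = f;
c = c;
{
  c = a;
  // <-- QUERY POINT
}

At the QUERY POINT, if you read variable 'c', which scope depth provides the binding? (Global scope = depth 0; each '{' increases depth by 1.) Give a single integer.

Step 1: enter scope (depth=1)
Step 2: exit scope (depth=0)
Step 3: enter scope (depth=1)
Step 4: exit scope (depth=0)
Step 5: declare c=21 at depth 0
Step 6: declare f=(read c)=21 at depth 0
Step 7: declare a=(read f)=21 at depth 0
Step 8: declare c=(read c)=21 at depth 0
Step 9: enter scope (depth=1)
Step 10: declare c=(read a)=21 at depth 1
Visible at query point: a=21 c=21 f=21

Answer: 1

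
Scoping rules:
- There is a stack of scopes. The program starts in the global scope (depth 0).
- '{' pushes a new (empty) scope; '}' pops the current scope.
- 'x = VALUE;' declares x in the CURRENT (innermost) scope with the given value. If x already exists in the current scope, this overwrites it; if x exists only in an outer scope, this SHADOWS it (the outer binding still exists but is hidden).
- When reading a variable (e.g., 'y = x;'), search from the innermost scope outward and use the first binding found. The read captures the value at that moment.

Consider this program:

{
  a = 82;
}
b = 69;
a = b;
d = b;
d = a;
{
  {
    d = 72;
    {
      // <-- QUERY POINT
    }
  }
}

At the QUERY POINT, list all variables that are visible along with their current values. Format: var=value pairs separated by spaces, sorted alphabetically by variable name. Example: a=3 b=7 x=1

Answer: a=69 b=69 d=72

Derivation:
Step 1: enter scope (depth=1)
Step 2: declare a=82 at depth 1
Step 3: exit scope (depth=0)
Step 4: declare b=69 at depth 0
Step 5: declare a=(read b)=69 at depth 0
Step 6: declare d=(read b)=69 at depth 0
Step 7: declare d=(read a)=69 at depth 0
Step 8: enter scope (depth=1)
Step 9: enter scope (depth=2)
Step 10: declare d=72 at depth 2
Step 11: enter scope (depth=3)
Visible at query point: a=69 b=69 d=72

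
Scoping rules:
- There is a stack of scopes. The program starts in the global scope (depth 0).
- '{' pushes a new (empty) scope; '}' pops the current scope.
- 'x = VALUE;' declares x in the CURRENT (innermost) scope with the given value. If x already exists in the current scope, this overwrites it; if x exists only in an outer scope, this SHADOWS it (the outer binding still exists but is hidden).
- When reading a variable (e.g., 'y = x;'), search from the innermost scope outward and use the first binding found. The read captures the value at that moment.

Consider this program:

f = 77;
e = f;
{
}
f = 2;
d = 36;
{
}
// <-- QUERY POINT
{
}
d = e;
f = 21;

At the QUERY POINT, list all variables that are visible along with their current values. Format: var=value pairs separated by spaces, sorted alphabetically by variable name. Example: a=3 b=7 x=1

Answer: d=36 e=77 f=2

Derivation:
Step 1: declare f=77 at depth 0
Step 2: declare e=(read f)=77 at depth 0
Step 3: enter scope (depth=1)
Step 4: exit scope (depth=0)
Step 5: declare f=2 at depth 0
Step 6: declare d=36 at depth 0
Step 7: enter scope (depth=1)
Step 8: exit scope (depth=0)
Visible at query point: d=36 e=77 f=2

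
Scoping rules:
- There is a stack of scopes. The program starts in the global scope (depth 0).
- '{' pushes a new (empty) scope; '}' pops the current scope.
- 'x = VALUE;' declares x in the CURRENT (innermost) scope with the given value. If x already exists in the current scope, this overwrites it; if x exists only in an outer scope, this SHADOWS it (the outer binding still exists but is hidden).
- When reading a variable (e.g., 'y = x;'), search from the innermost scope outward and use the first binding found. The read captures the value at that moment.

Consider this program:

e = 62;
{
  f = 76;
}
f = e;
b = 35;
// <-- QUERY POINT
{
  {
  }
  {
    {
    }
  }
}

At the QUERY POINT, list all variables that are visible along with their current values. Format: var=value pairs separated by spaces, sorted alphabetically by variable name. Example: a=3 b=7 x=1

Answer: b=35 e=62 f=62

Derivation:
Step 1: declare e=62 at depth 0
Step 2: enter scope (depth=1)
Step 3: declare f=76 at depth 1
Step 4: exit scope (depth=0)
Step 5: declare f=(read e)=62 at depth 0
Step 6: declare b=35 at depth 0
Visible at query point: b=35 e=62 f=62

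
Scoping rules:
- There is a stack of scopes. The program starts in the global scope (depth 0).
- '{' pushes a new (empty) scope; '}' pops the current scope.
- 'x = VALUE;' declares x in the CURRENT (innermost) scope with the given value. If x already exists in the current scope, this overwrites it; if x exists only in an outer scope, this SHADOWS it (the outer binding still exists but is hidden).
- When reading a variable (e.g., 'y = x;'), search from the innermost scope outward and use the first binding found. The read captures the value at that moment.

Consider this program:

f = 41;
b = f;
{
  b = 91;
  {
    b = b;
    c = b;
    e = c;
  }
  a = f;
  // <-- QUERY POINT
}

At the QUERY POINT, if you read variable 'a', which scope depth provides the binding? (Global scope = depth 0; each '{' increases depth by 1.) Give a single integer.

Answer: 1

Derivation:
Step 1: declare f=41 at depth 0
Step 2: declare b=(read f)=41 at depth 0
Step 3: enter scope (depth=1)
Step 4: declare b=91 at depth 1
Step 5: enter scope (depth=2)
Step 6: declare b=(read b)=91 at depth 2
Step 7: declare c=(read b)=91 at depth 2
Step 8: declare e=(read c)=91 at depth 2
Step 9: exit scope (depth=1)
Step 10: declare a=(read f)=41 at depth 1
Visible at query point: a=41 b=91 f=41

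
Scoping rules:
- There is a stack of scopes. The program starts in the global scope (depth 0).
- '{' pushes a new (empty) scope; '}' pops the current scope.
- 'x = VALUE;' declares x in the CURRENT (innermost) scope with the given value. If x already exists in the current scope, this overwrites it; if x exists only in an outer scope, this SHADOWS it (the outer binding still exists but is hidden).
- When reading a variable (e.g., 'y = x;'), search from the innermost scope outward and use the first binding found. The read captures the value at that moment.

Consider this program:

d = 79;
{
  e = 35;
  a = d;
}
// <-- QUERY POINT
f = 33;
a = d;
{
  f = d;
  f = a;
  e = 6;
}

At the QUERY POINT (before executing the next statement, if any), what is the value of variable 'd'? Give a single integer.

Answer: 79

Derivation:
Step 1: declare d=79 at depth 0
Step 2: enter scope (depth=1)
Step 3: declare e=35 at depth 1
Step 4: declare a=(read d)=79 at depth 1
Step 5: exit scope (depth=0)
Visible at query point: d=79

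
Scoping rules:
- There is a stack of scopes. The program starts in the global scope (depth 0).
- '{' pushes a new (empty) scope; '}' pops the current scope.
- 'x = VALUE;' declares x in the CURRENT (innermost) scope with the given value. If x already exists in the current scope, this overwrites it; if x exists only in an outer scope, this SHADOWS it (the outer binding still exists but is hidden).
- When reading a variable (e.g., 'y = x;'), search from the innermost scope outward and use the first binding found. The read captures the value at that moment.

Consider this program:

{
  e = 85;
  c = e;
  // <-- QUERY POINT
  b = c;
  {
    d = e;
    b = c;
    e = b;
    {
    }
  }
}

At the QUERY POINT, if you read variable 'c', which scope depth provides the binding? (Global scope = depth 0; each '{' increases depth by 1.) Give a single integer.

Answer: 1

Derivation:
Step 1: enter scope (depth=1)
Step 2: declare e=85 at depth 1
Step 3: declare c=(read e)=85 at depth 1
Visible at query point: c=85 e=85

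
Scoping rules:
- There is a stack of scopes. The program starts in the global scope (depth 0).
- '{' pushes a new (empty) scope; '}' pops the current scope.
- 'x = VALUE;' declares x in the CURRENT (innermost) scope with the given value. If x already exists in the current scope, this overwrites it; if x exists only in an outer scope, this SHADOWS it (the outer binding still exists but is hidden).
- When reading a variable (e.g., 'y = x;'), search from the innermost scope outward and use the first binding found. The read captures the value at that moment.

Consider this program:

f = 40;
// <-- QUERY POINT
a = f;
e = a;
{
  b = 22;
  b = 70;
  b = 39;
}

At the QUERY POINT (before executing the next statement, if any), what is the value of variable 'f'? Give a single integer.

Step 1: declare f=40 at depth 0
Visible at query point: f=40

Answer: 40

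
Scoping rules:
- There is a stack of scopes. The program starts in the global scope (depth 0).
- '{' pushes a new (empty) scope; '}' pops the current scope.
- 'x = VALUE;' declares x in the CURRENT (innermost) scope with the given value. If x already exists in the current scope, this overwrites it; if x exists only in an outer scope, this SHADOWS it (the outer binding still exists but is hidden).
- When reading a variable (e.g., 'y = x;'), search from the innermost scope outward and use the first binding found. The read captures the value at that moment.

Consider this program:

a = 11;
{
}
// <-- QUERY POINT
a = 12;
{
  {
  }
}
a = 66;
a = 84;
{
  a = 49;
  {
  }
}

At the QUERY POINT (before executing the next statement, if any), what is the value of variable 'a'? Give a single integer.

Step 1: declare a=11 at depth 0
Step 2: enter scope (depth=1)
Step 3: exit scope (depth=0)
Visible at query point: a=11

Answer: 11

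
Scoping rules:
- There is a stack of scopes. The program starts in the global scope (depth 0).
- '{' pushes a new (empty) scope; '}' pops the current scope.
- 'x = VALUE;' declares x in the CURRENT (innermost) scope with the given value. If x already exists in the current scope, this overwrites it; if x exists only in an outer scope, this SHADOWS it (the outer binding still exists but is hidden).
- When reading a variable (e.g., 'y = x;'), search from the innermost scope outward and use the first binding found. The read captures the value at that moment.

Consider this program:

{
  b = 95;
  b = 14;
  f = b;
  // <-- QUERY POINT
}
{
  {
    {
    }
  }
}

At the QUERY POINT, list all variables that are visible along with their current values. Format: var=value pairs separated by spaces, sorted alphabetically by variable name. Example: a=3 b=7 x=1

Answer: b=14 f=14

Derivation:
Step 1: enter scope (depth=1)
Step 2: declare b=95 at depth 1
Step 3: declare b=14 at depth 1
Step 4: declare f=(read b)=14 at depth 1
Visible at query point: b=14 f=14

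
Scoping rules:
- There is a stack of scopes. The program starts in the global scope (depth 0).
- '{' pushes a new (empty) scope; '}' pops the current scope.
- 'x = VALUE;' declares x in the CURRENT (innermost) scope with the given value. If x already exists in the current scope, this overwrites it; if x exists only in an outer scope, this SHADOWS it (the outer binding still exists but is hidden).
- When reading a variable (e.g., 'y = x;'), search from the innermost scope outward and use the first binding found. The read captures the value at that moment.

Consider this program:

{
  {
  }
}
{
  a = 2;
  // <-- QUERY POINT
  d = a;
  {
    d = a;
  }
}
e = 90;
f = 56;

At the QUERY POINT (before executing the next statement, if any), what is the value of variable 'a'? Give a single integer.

Step 1: enter scope (depth=1)
Step 2: enter scope (depth=2)
Step 3: exit scope (depth=1)
Step 4: exit scope (depth=0)
Step 5: enter scope (depth=1)
Step 6: declare a=2 at depth 1
Visible at query point: a=2

Answer: 2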